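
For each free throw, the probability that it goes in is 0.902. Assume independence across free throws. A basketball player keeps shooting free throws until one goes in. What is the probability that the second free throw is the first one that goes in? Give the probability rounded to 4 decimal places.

Geometric (trials to first success), p = 0.902.
P(Y = 2) = (1−p)^1 · p = 0.098 · 0.902 = 0.088396

0.0884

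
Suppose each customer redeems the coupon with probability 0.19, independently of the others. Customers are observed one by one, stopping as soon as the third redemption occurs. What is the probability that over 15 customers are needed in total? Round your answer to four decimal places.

Needing more than 15 customers ⇔ fewer than 3 successes in the first 15. With X ~ Binomial(15, 0.19), P(Y > 15) = P(X ≤ 2).
  k=0: C(15,0)·0.19^0·0.81^15 = 0.042391
  k=1: C(15,1)·0.19^1·0.81^14 = 0.149154
  k=2: C(15,2)·0.19^2·0.81^13 = 0.244907
P(X ≤ 2) = 0.436453

0.4365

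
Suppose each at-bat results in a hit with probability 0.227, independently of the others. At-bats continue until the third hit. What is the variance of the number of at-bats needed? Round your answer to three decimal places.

45.004

Y = total at-bats until the third success; negative binomial with r=3, p=0.227.
Var(Y) = r(1−p)/p² = 3·0.773 / 0.227² = 45.00378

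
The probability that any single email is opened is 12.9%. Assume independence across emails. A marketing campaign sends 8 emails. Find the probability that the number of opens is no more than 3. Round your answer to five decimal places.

0.98742

X ~ Binomial(8, 0.129); P(X ≤ 3) = Σ C(8,k) p^k (1−p)^(8−k) over k:
  k=0: C(8,0)·0.129^0·0.871^8 = 0.3312419
  k=1: C(8,1)·0.129^1·0.871^7 = 0.3924703
  k=2: C(8,2)·0.129^2·0.871^6 = 0.2034447
  k=3: C(8,3)·0.129^3·0.871^5 = 0.0602626
Total = 0.9874195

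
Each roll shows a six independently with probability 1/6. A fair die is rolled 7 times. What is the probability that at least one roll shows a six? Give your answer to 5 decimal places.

P(at least one) = 1 − P(none) = 1 − (1 − 0.166667)^7
= 1 − 0.2790816 = 0.7209184

0.72092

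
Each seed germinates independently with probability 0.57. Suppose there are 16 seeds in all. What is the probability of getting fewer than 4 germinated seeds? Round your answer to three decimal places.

X ~ Binomial(16, 0.57); P(X ≤ 3) = Σ C(16,k) p^k (1−p)^(16−k) over k:
  k=0: C(16,0)·0.57^0·0.43^16 = 0.00000
  k=1: C(16,1)·0.57^1·0.43^15 = 0.00003
  k=2: C(16,2)·0.57^2·0.43^14 = 0.00029
  k=3: C(16,3)·0.57^3·0.43^13 = 0.00178
Total = 0.00210

0.002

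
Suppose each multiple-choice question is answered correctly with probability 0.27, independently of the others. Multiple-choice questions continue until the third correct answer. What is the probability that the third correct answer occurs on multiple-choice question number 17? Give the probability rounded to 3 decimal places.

Y = trial on which the third success occurs; negative binomial, r=3, p=0.27.
P(Y=17) = C(16,2) · p^3 · (1−p)^14
= 120 · 0.019683 · 0.012205 = 0.02883

0.029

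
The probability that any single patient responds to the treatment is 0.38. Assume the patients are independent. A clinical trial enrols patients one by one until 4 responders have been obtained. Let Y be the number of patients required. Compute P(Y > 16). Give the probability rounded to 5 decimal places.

0.08811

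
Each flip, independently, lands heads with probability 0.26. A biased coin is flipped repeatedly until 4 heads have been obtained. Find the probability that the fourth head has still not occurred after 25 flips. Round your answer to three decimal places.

0.079

Needing more than 25 flips ⇔ fewer than 4 successes in the first 25. With X ~ Binomial(25, 0.26), P(Y > 25) = P(X ≤ 3).
  k=0: C(25,0)·0.26^0·0.74^25 = 0.00054
  k=1: C(25,1)·0.26^1·0.74^24 = 0.00473
  k=2: C(25,2)·0.26^2·0.74^23 = 0.01992
  k=3: C(25,3)·0.26^3·0.74^22 = 0.05367
P(X ≤ 3) = 0.07886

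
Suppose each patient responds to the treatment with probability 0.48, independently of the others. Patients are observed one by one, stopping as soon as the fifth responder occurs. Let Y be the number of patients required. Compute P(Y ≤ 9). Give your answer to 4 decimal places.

0.4509

Finishing within 9 patients ⇔ at least 5 successes in the first 9. With X ~ Binomial(9, 0.48), P(Y ≤ 9) = 1 − P(X ≤ 4).
  k=0: C(9,0)·0.48^0·0.52^9 = 0.002780
  k=1: C(9,1)·0.48^1·0.52^8 = 0.023095
  k=2: C(9,2)·0.48^2·0.52^7 = 0.085272
  k=3: C(9,3)·0.48^3·0.52^6 = 0.183664
  k=4: C(9,4)·0.48^4·0.52^5 = 0.254303
1 − 0.549114 = 0.450886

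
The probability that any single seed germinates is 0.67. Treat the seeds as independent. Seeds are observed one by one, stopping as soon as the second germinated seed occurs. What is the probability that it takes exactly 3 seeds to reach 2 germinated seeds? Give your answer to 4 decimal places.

Y = trial on which the second success occurs; negative binomial, r=2, p=0.67.
P(Y=3) = C(2,1) · p^2 · (1−p)^1
= 2 · 0.4489 · 0.33 = 0.296274

0.2963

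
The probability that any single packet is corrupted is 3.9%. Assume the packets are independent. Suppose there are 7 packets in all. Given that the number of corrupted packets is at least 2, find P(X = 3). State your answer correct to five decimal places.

0.06319

X ~ Binomial(7, 0.039). Want P(X=3 | X≥2) = P(X=3) / P(X≥2).
P(X=3) = C(7,3)·0.039^3·0.961^4 = 0.0017707
P(X≥2) = 1 − 0.7569439 − 0.2150319 = 0.0280241
Ratio = 0.0017707 / 0.0280241 = 0.0631864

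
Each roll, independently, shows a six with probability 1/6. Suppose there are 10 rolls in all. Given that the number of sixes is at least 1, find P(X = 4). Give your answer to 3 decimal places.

X ~ Binomial(10, 0.166667). Want P(X=4 | X≥1) = P(X=4) / P(X≥1).
P(X=4) = C(10,4)·0.166667^4·0.833333^6 = 0.05427
P(X≥1) = 1 − 0.16151 = 0.83849
Ratio = 0.05427 / 0.83849 = 0.06472

0.065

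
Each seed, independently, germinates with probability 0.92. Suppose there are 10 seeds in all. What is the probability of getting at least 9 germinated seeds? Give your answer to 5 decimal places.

X ~ Binomial(10, 0.92); P(X ≥ 9) = Σ C(10,k) p^k (1−p)^(10−k) over k:
  k=9: C(10,9)·0.92^9·0.08^1 = 0.3777291
  k=10: C(10,10)·0.92^10·0.08^0 = 0.4343885
Total = 0.8121175

0.81212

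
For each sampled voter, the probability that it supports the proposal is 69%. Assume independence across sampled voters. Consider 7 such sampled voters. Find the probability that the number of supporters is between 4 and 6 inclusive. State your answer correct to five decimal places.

0.78617

X ~ Binomial(7, 0.69); P(4 ≤ X ≤ 6) = Σ C(7,k) p^k (1−p)^(7−k) over k:
  k=4: C(7,4)·0.69^4·0.31^3 = 0.2363467
  k=5: C(7,5)·0.69^5·0.31^2 = 0.3156372
  k=6: C(7,6)·0.69^6·0.31^1 = 0.2341824
Total = 0.7861663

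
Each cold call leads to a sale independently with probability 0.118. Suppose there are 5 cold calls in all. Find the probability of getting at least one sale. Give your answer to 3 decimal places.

P(at least one) = 1 − P(none) = 1 − (1 − 0.118)^5
= 1 − 0.53376 = 0.46624

0.466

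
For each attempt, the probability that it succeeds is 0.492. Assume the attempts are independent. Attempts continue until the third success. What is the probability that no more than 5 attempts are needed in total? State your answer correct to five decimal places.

Finishing within 5 attempts ⇔ at least 3 successes in the first 5. With X ~ Binomial(5, 0.492), P(Y ≤ 5) = 1 − P(X ≤ 2).
  k=0: C(5,0)·0.492^0·0.508^5 = 0.0338313
  k=1: C(5,1)·0.492^1·0.508^4 = 0.1638287
  k=2: C(5,2)·0.492^2·0.508^3 = 0.3173375
1 − 0.5149974 = 0.4850026

0.48500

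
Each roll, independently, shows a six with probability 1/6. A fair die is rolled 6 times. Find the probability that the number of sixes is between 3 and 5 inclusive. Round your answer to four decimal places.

0.0623

X ~ Binomial(6, 0.166667); P(3 ≤ X ≤ 5) = Σ C(6,k) p^k (1−p)^(6−k) over k:
  k=3: C(6,3)·0.166667^3·0.833333^3 = 0.053584
  k=4: C(6,4)·0.166667^4·0.833333^2 = 0.008038
  k=5: C(6,5)·0.166667^5·0.833333^1 = 0.000643
Total = 0.062264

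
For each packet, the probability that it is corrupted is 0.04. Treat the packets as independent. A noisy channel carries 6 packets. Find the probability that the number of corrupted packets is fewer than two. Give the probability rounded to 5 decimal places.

0.97845

X ~ Binomial(6, 0.04); P(X ≤ 1) = Σ C(6,k) p^k (1−p)^(6−k) over k:
  k=0: C(6,0)·0.04^0·0.96^6 = 0.7827578
  k=1: C(6,1)·0.04^1·0.96^5 = 0.1956894
Total = 0.9784472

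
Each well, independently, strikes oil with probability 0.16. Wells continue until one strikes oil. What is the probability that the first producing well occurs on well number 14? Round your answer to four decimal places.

0.0166

Geometric (trials to first success), p = 0.16.
P(Y = 14) = (1−p)^13 · p = 0.10366 · 0.16 = 0.016586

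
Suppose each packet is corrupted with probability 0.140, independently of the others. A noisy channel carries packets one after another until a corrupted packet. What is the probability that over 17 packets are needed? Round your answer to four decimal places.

Y = number of packets to the first success; geometric, p = 0.14.
P(Y > 17) = P(first 17 all fail) = (1−p)^17 = 0.076997

0.0770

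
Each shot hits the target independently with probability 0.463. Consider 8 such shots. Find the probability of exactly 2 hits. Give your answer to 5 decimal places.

X ~ Binomial(n=8, p=0.463).
P(X=2) = C(8,2) · p^2 · (1−p)^6
= 28 · 0.21437 · 0.02398 = 0.1439348

0.14393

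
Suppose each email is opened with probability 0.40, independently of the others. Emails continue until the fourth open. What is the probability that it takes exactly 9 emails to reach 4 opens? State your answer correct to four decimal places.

Y = trial on which the fourth success occurs; negative binomial, r=4, p=0.40.
P(Y=9) = C(8,3) · p^4 · (1−p)^5
= 56 · 0.0256 · 0.07776 = 0.111477

0.1115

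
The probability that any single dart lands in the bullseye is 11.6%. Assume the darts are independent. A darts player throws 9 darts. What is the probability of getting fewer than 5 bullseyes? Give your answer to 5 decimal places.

X ~ Binomial(9, 0.116); P(X ≤ 4) = Σ C(9,k) p^k (1−p)^(9−k) over k:
  k=0: C(9,0)·0.116^0·0.884^9 = 0.3296631
  k=1: C(9,1)·0.116^1·0.884^8 = 0.3893307
  k=2: C(9,2)·0.116^2·0.884^7 = 0.2043546
  k=3: C(9,3)·0.116^3·0.884^6 = 0.0625701
  k=4: C(9,4)·0.116^4·0.884^5 = 0.0123158
Total = 0.9982343

0.99823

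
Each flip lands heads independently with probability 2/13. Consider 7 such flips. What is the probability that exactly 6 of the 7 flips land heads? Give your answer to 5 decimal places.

0.00008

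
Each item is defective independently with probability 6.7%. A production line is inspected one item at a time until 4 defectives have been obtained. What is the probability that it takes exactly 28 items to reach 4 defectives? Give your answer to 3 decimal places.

0.011

Y = trial on which the fourth success occurs; negative binomial, r=4, p=0.067.
P(Y=28) = C(27,3) · p^4 · (1−p)^24
= 2925 · 2.0151e-05 · 0.1893 = 0.01116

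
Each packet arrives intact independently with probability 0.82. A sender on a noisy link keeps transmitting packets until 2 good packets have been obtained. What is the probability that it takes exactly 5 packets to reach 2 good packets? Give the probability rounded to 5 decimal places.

0.01569

Y = trial on which the second success occurs; negative binomial, r=2, p=0.82.
P(Y=5) = C(4,1) · p^2 · (1−p)^3
= 4 · 0.6724 · 0.005832 = 0.0156857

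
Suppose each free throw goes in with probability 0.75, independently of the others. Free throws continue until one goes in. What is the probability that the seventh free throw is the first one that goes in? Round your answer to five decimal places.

0.00018

Geometric (trials to first success), p = 0.75.
P(Y = 7) = (1−p)^6 · p = 0.00024414 · 0.75 = 0.0001831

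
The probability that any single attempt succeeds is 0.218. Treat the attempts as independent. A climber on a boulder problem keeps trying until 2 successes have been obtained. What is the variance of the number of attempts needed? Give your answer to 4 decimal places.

32.9097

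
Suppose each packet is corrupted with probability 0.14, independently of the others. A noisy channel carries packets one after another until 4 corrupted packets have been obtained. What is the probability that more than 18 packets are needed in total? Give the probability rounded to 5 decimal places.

0.76184

Needing more than 18 packets ⇔ fewer than 4 successes in the first 18. With X ~ Binomial(18, 0.14), P(Y > 18) = P(X ≤ 3).
  k=0: C(18,0)·0.14^0·0.86^18 = 0.0662174
  k=1: C(18,1)·0.14^1·0.86^17 = 0.1940324
  k=2: C(18,2)·0.14^2·0.86^16 = 0.2684867
  k=3: C(18,3)·0.14^3·0.86^15 = 0.2331047
P(X ≤ 3) = 0.7618411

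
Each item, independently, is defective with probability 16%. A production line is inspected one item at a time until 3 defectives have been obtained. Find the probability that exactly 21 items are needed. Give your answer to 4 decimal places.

Y = trial on which the third success occurs; negative binomial, r=3, p=0.16.
P(Y=21) = C(20,2) · p^3 · (1−p)^18
= 190 · 0.004096 · 0.043354 = 0.033740

0.0337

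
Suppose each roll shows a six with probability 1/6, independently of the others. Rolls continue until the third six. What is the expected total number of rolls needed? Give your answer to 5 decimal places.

18.00000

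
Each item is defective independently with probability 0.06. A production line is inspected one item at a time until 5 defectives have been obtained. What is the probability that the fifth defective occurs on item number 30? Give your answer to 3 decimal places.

Y = trial on which the fifth success occurs; negative binomial, r=5, p=0.06.
P(Y=30) = C(29,4) · p^5 · (1−p)^25
= 23751 · 7.776e-07 · 0.21291 = 0.00393

0.004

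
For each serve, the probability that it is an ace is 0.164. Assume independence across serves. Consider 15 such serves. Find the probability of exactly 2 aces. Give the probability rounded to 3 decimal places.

0.275

X ~ Binomial(n=15, p=0.164).
P(X=2) = C(15,2) · p^2 · (1−p)^13
= 105 · 0.026896 · 0.097428 = 0.27514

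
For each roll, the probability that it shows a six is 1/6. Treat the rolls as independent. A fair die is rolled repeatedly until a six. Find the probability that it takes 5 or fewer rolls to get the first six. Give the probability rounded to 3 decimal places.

0.598

Y = number of rolls to the first success; geometric, p = 0.166667.
P(Y ≤ 5) = 1 − (1−p)^5 = 1 − 0.40188 = 0.59812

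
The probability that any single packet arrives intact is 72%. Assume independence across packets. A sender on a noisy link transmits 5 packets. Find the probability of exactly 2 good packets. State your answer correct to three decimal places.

X ~ Binomial(n=5, p=0.72).
P(X=2) = C(5,2) · p^2 · (1−p)^3
= 10 · 0.5184 · 0.021952 = 0.11380

0.114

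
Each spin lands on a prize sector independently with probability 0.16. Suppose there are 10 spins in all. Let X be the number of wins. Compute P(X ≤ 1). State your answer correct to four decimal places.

X ~ Binomial(10, 0.16); P(X ≤ 1) = Σ C(10,k) p^k (1−p)^(10−k) over k:
  k=0: C(10,0)·0.16^0·0.84^10 = 0.174901
  k=1: C(10,1)·0.16^1·0.84^9 = 0.333145
Total = 0.508046

0.5080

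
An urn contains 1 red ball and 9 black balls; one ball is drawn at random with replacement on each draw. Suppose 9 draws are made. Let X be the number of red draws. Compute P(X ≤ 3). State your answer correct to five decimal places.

X ~ Binomial(9, 0.10); P(X ≤ 3) = Σ C(9,k) p^k (1−p)^(9−k) over k:
  k=0: C(9,0)·0.10^0·0.90^9 = 0.3874205
  k=1: C(9,1)·0.10^1·0.90^8 = 0.3874205
  k=2: C(9,2)·0.10^2·0.90^7 = 0.1721869
  k=3: C(9,3)·0.10^3·0.90^6 = 0.0446410
Total = 0.9916689

0.99167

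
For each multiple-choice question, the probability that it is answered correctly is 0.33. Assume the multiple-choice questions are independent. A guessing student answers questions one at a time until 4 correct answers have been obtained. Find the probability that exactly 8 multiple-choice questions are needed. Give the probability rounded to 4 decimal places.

Y = trial on which the fourth success occurs; negative binomial, r=4, p=0.33.
P(Y=8) = C(7,3) · p^4 · (1−p)^4
= 35 · 0.011859 · 0.20151 = 0.083642

0.0836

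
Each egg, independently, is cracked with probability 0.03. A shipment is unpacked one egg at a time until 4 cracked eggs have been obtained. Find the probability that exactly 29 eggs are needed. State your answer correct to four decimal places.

0.0012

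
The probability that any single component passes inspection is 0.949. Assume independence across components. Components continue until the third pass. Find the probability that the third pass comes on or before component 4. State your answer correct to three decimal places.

Finishing within 4 components ⇔ at least 3 successes in the first 4. With X ~ Binomial(4, 0.949), P(Y ≤ 4) = 1 − P(X ≤ 2).
  k=0: C(4,0)·0.949^0·0.051^4 = 0.00001
  k=1: C(4,1)·0.949^1·0.051^3 = 0.00050
  k=2: C(4,2)·0.949^2·0.051^2 = 0.01405
1 − 0.01457 = 0.98543

0.985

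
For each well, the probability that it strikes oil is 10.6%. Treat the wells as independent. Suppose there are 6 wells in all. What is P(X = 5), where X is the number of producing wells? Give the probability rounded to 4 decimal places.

X ~ Binomial(n=6, p=0.106).
P(X=5) = C(6,5) · p^5 · (1−p)^1
= 6 · 1.3382e-05 · 0.894 = 0.000072

0.0001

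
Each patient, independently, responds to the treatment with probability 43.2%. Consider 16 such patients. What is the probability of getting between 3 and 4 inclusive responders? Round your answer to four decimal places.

0.1004

X ~ Binomial(16, 0.432); P(3 ≤ X ≤ 4) = Σ C(16,k) p^k (1−p)^(16−k) over k:
  k=3: C(16,3)·0.432^3·0.568^13 = 0.028918
  k=4: C(16,4)·0.432^4·0.568^12 = 0.071480
Total = 0.100398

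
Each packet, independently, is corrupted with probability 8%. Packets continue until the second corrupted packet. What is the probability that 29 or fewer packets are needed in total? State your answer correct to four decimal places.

Finishing within 29 packets ⇔ at least 2 successes in the first 29. With X ~ Binomial(29, 0.08), P(Y ≤ 29) = 1 − P(X ≤ 1).
  k=0: C(29,0)·0.08^0·0.92^29 = 0.089094
  k=1: C(29,1)·0.08^1·0.92^28 = 0.224671
1 − 0.313765 = 0.686235

0.6862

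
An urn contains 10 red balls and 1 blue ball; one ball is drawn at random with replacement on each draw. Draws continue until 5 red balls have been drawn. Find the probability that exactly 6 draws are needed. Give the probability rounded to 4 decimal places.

0.2822

Y = trial on which the fifth success occurs; negative binomial, r=5, p=0.909091.
P(Y=6) = C(5,4) · p^5 · (1−p)^1
= 5 · 0.62092 · 0.090909 = 0.282237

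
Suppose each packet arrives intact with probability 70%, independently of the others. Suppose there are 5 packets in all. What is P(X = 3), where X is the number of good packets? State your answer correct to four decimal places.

X ~ Binomial(n=5, p=0.70).
P(X=3) = C(5,3) · p^3 · (1−p)^2
= 10 · 0.343 · 0.09 = 0.308700

0.3087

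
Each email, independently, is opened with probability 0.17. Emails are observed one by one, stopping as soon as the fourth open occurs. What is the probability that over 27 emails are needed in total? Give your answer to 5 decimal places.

Needing more than 27 emails ⇔ fewer than 4 successes in the first 27. With X ~ Binomial(27, 0.17), P(Y > 27) = P(X ≤ 3).
  k=0: C(27,0)·0.17^0·0.83^27 = 0.0065329
  k=1: C(27,1)·0.17^1·0.83^26 = 0.0361279
  k=2: C(27,2)·0.17^2·0.83^25 = 0.0961961
  k=3: C(27,3)·0.17^3·0.83^24 = 0.1641901
P(X ≤ 3) = 0.3030470

0.30305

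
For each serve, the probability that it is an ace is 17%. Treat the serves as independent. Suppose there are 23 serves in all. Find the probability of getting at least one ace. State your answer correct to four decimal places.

0.9862

P(at least one) = 1 − P(none) = 1 − (1 − 0.17)^23
= 1 − 0.013766 = 0.986234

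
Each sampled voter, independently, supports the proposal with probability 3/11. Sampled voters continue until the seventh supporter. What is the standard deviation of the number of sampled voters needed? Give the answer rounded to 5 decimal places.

Y = total sampled voters until the seventh success; negative binomial with r=7, p=0.272727.
SD(Y) = √[r(1−p)/p²] = √(68.4444444) = 8.2731158

8.27312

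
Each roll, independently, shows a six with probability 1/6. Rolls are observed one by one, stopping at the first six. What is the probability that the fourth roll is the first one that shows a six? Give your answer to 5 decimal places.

Geometric (trials to first success), p = 0.166667.
P(Y = 4) = (1−p)^3 · p = 0.5787 · 0.166667 = 0.0964506

0.09645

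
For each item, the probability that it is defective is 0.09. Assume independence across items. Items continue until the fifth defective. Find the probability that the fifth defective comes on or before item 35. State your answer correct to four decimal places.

0.2032

Finishing within 35 items ⇔ at least 5 successes in the first 35. With X ~ Binomial(35, 0.09), P(Y ≤ 35) = 1 − P(X ≤ 4).
  k=0: C(35,0)·0.09^0·0.91^35 = 0.036851
  k=1: C(35,1)·0.09^1·0.91^34 = 0.127561
  k=2: C(35,2)·0.09^2·0.91^33 = 0.214471
  k=3: C(35,3)·0.09^3·0.91^32 = 0.233325
  k=4: C(35,4)·0.09^4·0.91^31 = 0.184609
1 − 0.796817 = 0.203183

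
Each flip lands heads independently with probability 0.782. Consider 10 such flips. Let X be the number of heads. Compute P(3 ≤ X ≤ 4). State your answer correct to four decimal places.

0.0098

X ~ Binomial(10, 0.782); P(3 ≤ X ≤ 4) = Σ C(10,k) p^k (1−p)^(10−k) over k:
  k=3: C(10,3)·0.782^3·0.218^7 = 0.001343
  k=4: C(10,4)·0.782^4·0.218^6 = 0.008429
Total = 0.009772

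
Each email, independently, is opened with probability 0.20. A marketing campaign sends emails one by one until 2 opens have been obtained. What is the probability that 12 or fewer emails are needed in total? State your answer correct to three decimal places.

Finishing within 12 emails ⇔ at least 2 successes in the first 12. With X ~ Binomial(12, 0.20), P(Y ≤ 12) = 1 − P(X ≤ 1).
  k=0: C(12,0)·0.20^0·0.80^12 = 0.06872
  k=1: C(12,1)·0.20^1·0.80^11 = 0.20616
1 − 0.27488 = 0.72512

0.725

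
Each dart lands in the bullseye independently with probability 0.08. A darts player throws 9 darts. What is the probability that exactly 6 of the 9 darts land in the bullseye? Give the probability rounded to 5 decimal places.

X ~ Binomial(n=9, p=0.08).
P(X=6) = C(9,6) · p^6 · (1−p)^3
= 84 · 2.6214e-07 · 0.77869 = 0.0000171

0.00002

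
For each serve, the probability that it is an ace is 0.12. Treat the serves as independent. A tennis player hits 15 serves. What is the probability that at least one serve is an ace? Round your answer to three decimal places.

0.853

P(at least one) = 1 − P(none) = 1 − (1 − 0.12)^15
= 1 − 0.14697 = 0.85303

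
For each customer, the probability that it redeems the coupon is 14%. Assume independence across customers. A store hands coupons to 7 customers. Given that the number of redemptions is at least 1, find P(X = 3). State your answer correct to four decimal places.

0.0806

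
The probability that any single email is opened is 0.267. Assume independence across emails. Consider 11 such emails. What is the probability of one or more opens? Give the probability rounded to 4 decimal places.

P(at least one) = 1 − P(none) = 1 − (1 − 0.267)^11
= 1 − 0.032820 = 0.967180

0.9672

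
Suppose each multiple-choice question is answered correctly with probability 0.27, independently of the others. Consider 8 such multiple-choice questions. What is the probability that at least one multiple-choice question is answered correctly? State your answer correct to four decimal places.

0.9194

P(at least one) = 1 − P(none) = 1 − (1 − 0.27)^8
= 1 − 0.080646 = 0.919354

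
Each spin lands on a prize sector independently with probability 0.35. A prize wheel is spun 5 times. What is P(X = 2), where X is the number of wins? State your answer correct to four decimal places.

0.3364

X ~ Binomial(n=5, p=0.35).
P(X=2) = C(5,2) · p^2 · (1−p)^3
= 10 · 0.1225 · 0.27463 = 0.336416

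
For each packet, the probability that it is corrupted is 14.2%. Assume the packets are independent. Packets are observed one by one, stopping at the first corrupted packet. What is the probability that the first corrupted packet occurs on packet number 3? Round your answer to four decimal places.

0.1045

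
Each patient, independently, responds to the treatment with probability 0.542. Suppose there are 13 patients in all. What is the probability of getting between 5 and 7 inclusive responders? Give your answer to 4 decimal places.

X ~ Binomial(13, 0.542); P(5 ≤ X ≤ 7) = Σ C(13,k) p^k (1−p)^(13−k) over k:
  k=5: C(13,5)·0.542^5·0.458^8 = 0.116546
  k=6: C(13,6)·0.542^6·0.458^7 = 0.183896
  k=7: C(13,7)·0.542^7·0.458^6 = 0.217623
Total = 0.518065

0.5181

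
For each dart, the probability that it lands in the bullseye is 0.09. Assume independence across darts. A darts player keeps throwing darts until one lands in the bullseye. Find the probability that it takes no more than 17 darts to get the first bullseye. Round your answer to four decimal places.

0.7988

Y = number of darts to the first success; geometric, p = 0.09.
P(Y ≤ 17) = 1 − (1−p)^17 = 1 − 0.201235 = 0.798765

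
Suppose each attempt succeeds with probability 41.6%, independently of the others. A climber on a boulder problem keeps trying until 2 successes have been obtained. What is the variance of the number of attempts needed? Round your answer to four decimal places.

Y = total attempts until the second success; negative binomial with r=2, p=0.416.
Var(Y) = r(1−p)/p² = 2·0.584 / 0.416² = 6.749260

6.7493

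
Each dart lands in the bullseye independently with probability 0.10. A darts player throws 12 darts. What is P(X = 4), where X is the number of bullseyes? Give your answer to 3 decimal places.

0.021

X ~ Binomial(n=12, p=0.10).
P(X=4) = C(12,4) · p^4 · (1−p)^8
= 495 · 0.0001 · 0.43047 = 0.02131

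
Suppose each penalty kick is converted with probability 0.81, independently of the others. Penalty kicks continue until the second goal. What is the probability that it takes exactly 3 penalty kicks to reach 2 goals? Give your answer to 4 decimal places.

0.2493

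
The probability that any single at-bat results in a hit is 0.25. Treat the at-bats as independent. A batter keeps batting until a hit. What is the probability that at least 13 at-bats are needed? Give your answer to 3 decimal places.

Y = number of at-bats to the first success; geometric, p = 0.25.
P(Y > 12) = P(first 12 all fail) = (1−p)^12 = 0.03168

0.032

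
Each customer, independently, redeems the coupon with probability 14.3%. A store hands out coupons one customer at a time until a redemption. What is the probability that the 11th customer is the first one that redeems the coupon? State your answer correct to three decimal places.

Geometric (trials to first success), p = 0.143.
P(Y = 11) = (1−p)^10 · p = 0.2137 · 0.143 = 0.03056

0.031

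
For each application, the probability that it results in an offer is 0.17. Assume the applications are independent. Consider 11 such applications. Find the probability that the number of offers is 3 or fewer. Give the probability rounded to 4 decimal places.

X ~ Binomial(11, 0.17); P(X ≤ 3) = Σ C(11,k) p^k (1−p)^(11−k) over k:
  k=0: C(11,0)·0.17^0·0.83^11 = 0.128783
  k=1: C(11,1)·0.17^1·0.83^10 = 0.290150
  k=2: C(11,2)·0.17^2·0.83^9 = 0.297142
  k=3: C(11,3)·0.17^3·0.83^8 = 0.182581
Total = 0.898656

0.8987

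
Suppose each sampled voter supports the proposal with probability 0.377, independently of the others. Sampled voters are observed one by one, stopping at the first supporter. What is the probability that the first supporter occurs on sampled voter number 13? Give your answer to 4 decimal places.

Geometric (trials to first success), p = 0.377.
P(Y = 13) = (1−p)^12 · p = 0.0034187 · 0.377 = 0.001289

0.0013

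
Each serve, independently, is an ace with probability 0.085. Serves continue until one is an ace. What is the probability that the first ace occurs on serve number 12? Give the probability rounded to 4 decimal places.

Geometric (trials to first success), p = 0.085.
P(Y = 12) = (1−p)^11 · p = 0.37638 · 0.085 = 0.031993

0.0320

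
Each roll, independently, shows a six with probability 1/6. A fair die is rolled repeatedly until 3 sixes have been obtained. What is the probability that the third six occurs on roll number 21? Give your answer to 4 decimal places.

Y = trial on which the third success occurs; negative binomial, r=3, p=0.166667.
P(Y=21) = C(20,2) · p^3 · (1−p)^18
= 190 · 0.0046296 · 0.037561 = 0.033040

0.0330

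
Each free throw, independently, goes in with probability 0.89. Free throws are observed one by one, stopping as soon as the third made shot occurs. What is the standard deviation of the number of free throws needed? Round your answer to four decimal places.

0.6455

Y = total free throws until the third success; negative binomial with r=3, p=0.89.
SD(Y) = √[r(1−p)/p²] = √(0.416614) = 0.645456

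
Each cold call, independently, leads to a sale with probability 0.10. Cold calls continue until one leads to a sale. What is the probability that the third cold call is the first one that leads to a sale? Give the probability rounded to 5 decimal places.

0.08100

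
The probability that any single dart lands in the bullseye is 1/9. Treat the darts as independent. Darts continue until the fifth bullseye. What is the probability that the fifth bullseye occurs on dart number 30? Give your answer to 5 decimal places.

0.02117

Y = trial on which the fifth success occurs; negative binomial, r=5, p=0.111111.
P(Y=30) = C(29,4) · p^5 · (1−p)^25
= 23751 · 1.6935e-05 · 0.052624 = 0.0211669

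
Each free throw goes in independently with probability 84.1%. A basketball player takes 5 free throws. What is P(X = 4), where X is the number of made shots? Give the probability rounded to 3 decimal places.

0.398

X ~ Binomial(n=5, p=0.841).
P(X=4) = C(5,4) · p^4 · (1−p)^1
= 5 · 0.50025 · 0.159 = 0.39770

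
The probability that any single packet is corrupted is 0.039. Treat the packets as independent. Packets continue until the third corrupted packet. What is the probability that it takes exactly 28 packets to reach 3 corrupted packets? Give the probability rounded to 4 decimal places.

Y = trial on which the third success occurs; negative binomial, r=3, p=0.039.
P(Y=28) = C(27,2) · p^3 · (1−p)^25
= 351 · 5.9319e-05 · 0.3699 = 0.007702

0.0077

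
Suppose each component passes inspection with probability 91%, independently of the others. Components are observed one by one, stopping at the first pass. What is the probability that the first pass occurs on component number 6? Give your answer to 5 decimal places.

0.00001

Geometric (trials to first success), p = 0.91.
P(Y = 6) = (1−p)^5 · p = 5.9049e-06 · 0.91 = 0.0000054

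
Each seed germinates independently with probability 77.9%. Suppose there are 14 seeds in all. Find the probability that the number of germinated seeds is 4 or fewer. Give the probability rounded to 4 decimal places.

X ~ Binomial(14, 0.779); P(X ≤ 4) = Σ C(14,k) p^k (1−p)^(14−k) over k:
  k=0: C(14,0)·0.779^0·0.221^14 = 0.000000
  k=1: C(14,1)·0.779^1·0.221^13 = 0.000000
  k=2: C(14,2)·0.779^2·0.221^12 = 0.000001
  k=3: C(14,3)·0.779^3·0.221^11 = 0.000011
  k=4: C(14,4)·0.779^4·0.221^10 = 0.000102
Total = 0.000114

0.0001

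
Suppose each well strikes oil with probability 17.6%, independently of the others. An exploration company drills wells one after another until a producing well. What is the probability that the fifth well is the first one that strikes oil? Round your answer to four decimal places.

Geometric (trials to first success), p = 0.176.
P(Y = 5) = (1−p)^4 · p = 0.46101 · 0.176 = 0.081137

0.0811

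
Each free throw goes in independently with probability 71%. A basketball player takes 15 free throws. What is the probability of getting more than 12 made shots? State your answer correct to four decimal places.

0.1447

X ~ Binomial(15, 0.71); P(X ≥ 13) = Σ C(15,k) p^k (1−p)^(15−k) over k:
  k=13: C(15,13)·0.71^13·0.29^2 = 0.102883
  k=14: C(15,14)·0.71^14·0.29^1 = 0.035984
  k=15: C(15,15)·0.71^15·0.29^0 = 0.005873
Total = 0.144740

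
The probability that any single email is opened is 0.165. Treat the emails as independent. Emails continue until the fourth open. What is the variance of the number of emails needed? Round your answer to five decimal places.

Y = total emails until the fourth success; negative binomial with r=4, p=0.165.
Var(Y) = r(1−p)/p² = 4·0.835 / 0.165² = 122.6813590

122.68136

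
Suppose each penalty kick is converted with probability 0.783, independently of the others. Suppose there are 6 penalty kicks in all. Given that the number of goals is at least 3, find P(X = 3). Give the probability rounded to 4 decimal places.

X ~ Binomial(6, 0.783). Want P(X=3 | X≥3) = P(X=3) / P(X≥3).
P(X=3) = C(6,3)·0.783^3·0.217^3 = 0.098106
P(X≥3) = 1 − 0.000104 − 0.002261 − 0.020392 = 0.977243
Ratio = 0.098106 / 0.977243 = 0.100390

0.1004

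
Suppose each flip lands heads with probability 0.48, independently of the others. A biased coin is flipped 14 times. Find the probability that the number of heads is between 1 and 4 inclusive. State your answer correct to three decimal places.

0.117

X ~ Binomial(14, 0.48); P(1 ≤ X ≤ 4) = Σ C(14,k) p^k (1−p)^(14−k) over k:
  k=1: C(14,1)·0.48^1·0.52^13 = 0.00137
  k=2: C(14,2)·0.48^2·0.52^12 = 0.00820
  k=3: C(14,3)·0.48^3·0.52^11 = 0.03026
  k=4: C(14,4)·0.48^4·0.52^10 = 0.07681
Total = 0.11663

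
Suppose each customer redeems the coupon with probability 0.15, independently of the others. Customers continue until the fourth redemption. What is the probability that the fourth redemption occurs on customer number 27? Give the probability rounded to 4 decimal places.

0.0313

Y = trial on which the fourth success occurs; negative binomial, r=4, p=0.15.
P(Y=27) = C(26,3) · p^4 · (1−p)^23
= 2600 · 0.00050625 · 0.023803 = 0.031331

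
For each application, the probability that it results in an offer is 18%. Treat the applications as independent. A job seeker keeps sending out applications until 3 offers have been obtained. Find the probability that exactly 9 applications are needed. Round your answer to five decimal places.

Y = trial on which the third success occurs; negative binomial, r=3, p=0.18.
P(Y=9) = C(8,2) · p^3 · (1−p)^6
= 28 · 0.005832 · 0.30401 = 0.0496431

0.04964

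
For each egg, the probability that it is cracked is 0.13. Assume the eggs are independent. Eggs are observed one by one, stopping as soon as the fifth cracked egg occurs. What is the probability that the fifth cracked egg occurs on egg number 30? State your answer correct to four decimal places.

0.0271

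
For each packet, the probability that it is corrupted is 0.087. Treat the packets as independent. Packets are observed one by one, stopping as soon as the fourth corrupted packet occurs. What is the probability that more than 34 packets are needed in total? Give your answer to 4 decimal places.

Needing more than 34 packets ⇔ fewer than 4 successes in the first 34. With X ~ Binomial(34, 0.087), P(Y > 34) = P(X ≤ 3).
  k=0: C(34,0)·0.087^0·0.913^34 = 0.045290
  k=1: C(34,1)·0.087^1·0.913^33 = 0.146735
  k=2: C(34,2)·0.087^2·0.913^32 = 0.230710
  k=3: C(34,3)·0.087^3·0.913^31 = 0.234500
P(X ≤ 3) = 0.657236

0.6572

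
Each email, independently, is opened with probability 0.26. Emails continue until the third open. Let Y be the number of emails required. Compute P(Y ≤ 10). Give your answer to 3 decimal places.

Finishing within 10 emails ⇔ at least 3 successes in the first 10. With X ~ Binomial(10, 0.26), P(Y ≤ 10) = 1 − P(X ≤ 2).
  k=0: C(10,0)·0.26^0·0.74^10 = 0.04924
  k=1: C(10,1)·0.26^1·0.74^9 = 0.17301
  k=2: C(10,2)·0.26^2·0.74^8 = 0.27354
1 − 0.49578 = 0.50422

0.504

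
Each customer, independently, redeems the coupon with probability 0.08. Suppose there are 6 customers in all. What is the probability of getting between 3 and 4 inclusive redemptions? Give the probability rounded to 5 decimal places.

0.00849

X ~ Binomial(6, 0.08); P(3 ≤ X ≤ 4) = Σ C(6,k) p^k (1−p)^(6−k) over k:
  k=3: C(6,3)·0.08^3·0.92^3 = 0.0079738
  k=4: C(6,4)·0.08^4·0.92^2 = 0.0005200
Total = 0.0084938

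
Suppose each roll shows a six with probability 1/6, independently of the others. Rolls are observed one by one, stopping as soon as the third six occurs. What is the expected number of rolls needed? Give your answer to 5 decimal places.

18.00000

Y = total rolls until the third success; negative binomial with r=3, p=0.166667.
E[Y] = r / p = 3 / 0.166667 = 18.0000000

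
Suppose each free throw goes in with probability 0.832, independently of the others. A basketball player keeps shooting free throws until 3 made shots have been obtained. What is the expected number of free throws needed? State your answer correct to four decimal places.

Y = total free throws until the third success; negative binomial with r=3, p=0.832.
E[Y] = r / p = 3 / 0.832 = 3.605769

3.6058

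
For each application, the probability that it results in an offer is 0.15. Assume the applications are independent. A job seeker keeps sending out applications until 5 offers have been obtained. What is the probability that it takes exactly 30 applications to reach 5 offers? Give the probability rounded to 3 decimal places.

Y = trial on which the fifth success occurs; negative binomial, r=5, p=0.15.
P(Y=30) = C(29,4) · p^5 · (1−p)^25
= 23751 · 7.5937e-05 · 0.017198 = 0.03102

0.031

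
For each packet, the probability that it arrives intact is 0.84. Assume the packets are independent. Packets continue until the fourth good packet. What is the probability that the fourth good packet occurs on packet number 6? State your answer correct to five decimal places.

0.12746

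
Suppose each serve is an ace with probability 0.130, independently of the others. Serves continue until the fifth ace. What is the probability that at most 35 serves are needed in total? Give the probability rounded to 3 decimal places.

0.485

Finishing within 35 serves ⇔ at least 5 successes in the first 35. With X ~ Binomial(35, 0.13), P(Y ≤ 35) = 1 − P(X ≤ 4).
  k=0: C(35,0)·0.13^0·0.87^35 = 0.00764
  k=1: C(35,1)·0.13^1·0.87^34 = 0.03996
  k=2: C(35,2)·0.13^2·0.87^33 = 0.10152
  k=3: C(35,3)·0.13^3·0.87^32 = 0.16686
  k=4: C(35,4)·0.13^4·0.87^31 = 0.19947
1 − 0.51545 = 0.48455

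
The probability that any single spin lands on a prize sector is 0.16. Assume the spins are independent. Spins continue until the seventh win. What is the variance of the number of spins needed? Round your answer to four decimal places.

229.6875

Y = total spins until the seventh success; negative binomial with r=7, p=0.16.
Var(Y) = r(1−p)/p² = 7·0.84 / 0.16² = 229.687500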